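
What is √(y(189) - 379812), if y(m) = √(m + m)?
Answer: √(-379812 + 3*√42) ≈ 616.27*I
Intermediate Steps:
y(m) = √2*√m (y(m) = √(2*m) = √2*√m)
√(y(189) - 379812) = √(√2*√189 - 379812) = √(√2*(3*√21) - 379812) = √(3*√42 - 379812) = √(-379812 + 3*√42)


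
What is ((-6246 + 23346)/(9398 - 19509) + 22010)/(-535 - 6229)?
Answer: -111263005/34195402 ≈ -3.2537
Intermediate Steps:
((-6246 + 23346)/(9398 - 19509) + 22010)/(-535 - 6229) = (17100/(-10111) + 22010)/(-6764) = (17100*(-1/10111) + 22010)*(-1/6764) = (-17100/10111 + 22010)*(-1/6764) = (222526010/10111)*(-1/6764) = -111263005/34195402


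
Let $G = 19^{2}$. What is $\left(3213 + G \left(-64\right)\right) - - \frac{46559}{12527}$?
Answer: $- \frac{249127998}{12527} \approx -19887.0$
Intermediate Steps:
$G = 361$
$\left(3213 + G \left(-64\right)\right) - - \frac{46559}{12527} = \left(3213 + 361 \left(-64\right)\right) - - \frac{46559}{12527} = \left(3213 - 23104\right) - \left(-46559\right) \frac{1}{12527} = -19891 - - \frac{46559}{12527} = -19891 + \frac{46559}{12527} = - \frac{249127998}{12527}$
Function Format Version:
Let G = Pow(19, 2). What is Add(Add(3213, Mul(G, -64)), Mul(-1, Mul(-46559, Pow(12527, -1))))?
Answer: Rational(-249127998, 12527) ≈ -19887.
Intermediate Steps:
G = 361
Add(Add(3213, Mul(G, -64)), Mul(-1, Mul(-46559, Pow(12527, -1)))) = Add(Add(3213, Mul(361, -64)), Mul(-1, Mul(-46559, Pow(12527, -1)))) = Add(Add(3213, -23104), Mul(-1, Mul(-46559, Rational(1, 12527)))) = Add(-19891, Mul(-1, Rational(-46559, 12527))) = Add(-19891, Rational(46559, 12527)) = Rational(-249127998, 12527)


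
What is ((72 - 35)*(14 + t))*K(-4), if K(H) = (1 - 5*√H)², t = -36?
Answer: 80586 + 16280*I ≈ 80586.0 + 16280.0*I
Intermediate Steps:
((72 - 35)*(14 + t))*K(-4) = ((72 - 35)*(14 - 36))*(-1 + 5*√(-4))² = (37*(-22))*(-1 + 5*(2*I))² = -814*(-1 + 10*I)²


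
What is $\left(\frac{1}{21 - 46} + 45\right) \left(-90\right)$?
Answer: $- \frac{20232}{5} \approx -4046.4$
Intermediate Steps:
$\left(\frac{1}{21 - 46} + 45\right) \left(-90\right) = \left(\frac{1}{-25} + 45\right) \left(-90\right) = \left(- \frac{1}{25} + 45\right) \left(-90\right) = \frac{1124}{25} \left(-90\right) = - \frac{20232}{5}$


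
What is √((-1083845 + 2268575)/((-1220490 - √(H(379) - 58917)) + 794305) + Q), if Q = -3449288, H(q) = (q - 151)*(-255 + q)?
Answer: √2*√((735017995505 + 5173932*I*√3405)/(-426185 - 3*I*√3405)) ≈ 3.074e-7 + 1857.2*I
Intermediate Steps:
H(q) = (-255 + q)*(-151 + q) (H(q) = (-151 + q)*(-255 + q) = (-255 + q)*(-151 + q))
√((-1083845 + 2268575)/((-1220490 - √(H(379) - 58917)) + 794305) + Q) = √((-1083845 + 2268575)/((-1220490 - √((38505 + 379² - 406*379) - 58917)) + 794305) - 3449288) = √(1184730/((-1220490 - √((38505 + 143641 - 153874) - 58917)) + 794305) - 3449288) = √(1184730/((-1220490 - √(28272 - 58917)) + 794305) - 3449288) = √(1184730/((-1220490 - √(-30645)) + 794305) - 3449288) = √(1184730/((-1220490 - 3*I*√3405) + 794305) - 3449288) = √(1184730/(-426185 - 3*I*√3405) - 3449288) = √(-3449288 + 1184730/(-426185 - 3*I*√3405))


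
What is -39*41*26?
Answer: -41574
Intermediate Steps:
-39*41*26 = -1599*26 = -41574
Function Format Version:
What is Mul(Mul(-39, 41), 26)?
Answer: -41574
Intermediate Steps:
Mul(Mul(-39, 41), 26) = Mul(-1599, 26) = -41574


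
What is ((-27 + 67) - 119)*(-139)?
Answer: 10981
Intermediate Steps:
((-27 + 67) - 119)*(-139) = (40 - 119)*(-139) = -79*(-139) = 10981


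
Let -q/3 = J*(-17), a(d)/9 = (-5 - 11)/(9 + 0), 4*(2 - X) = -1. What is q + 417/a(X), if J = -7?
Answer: -6129/16 ≈ -383.06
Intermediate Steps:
X = 9/4 (X = 2 - 1/4*(-1) = 2 + 1/4 = 9/4 ≈ 2.2500)
a(d) = -16 (a(d) = 9*((-5 - 11)/(9 + 0)) = 9*(-16/9) = -16)
q = -357 (q = -(-21)*(-17) = -3*119 = -357)
q + 417/a(X) = -357 + 417/(-16) = -357 + 417*(-1/16) = -357 - 417/16 = -6129/16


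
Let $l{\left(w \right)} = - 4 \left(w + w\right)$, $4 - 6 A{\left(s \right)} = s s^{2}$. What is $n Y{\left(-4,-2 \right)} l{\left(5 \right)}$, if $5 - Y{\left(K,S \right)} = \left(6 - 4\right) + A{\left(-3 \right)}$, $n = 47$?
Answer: $\frac{12220}{3} \approx 4073.3$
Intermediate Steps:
$A{\left(s \right)} = \frac{2}{3} - \frac{s^{3}}{6}$ ($A{\left(s \right)} = \frac{2}{3} - \frac{s s^{2}}{6} = \frac{2}{3} - \frac{s^{3}}{6}$)
$Y{\left(K,S \right)} = - \frac{13}{6}$ ($Y{\left(K,S \right)} = 5 - \left(\left(6 - 4\right) - \left(- \frac{2}{3} + \frac{\left(-3\right)^{3}}{6}\right)\right) = 5 - \left(2 + \left(\frac{2}{3} - - \frac{9}{2}\right)\right) = 5 - \left(2 + \left(\frac{2}{3} + \frac{9}{2}\right)\right) = 5 - \left(2 + \frac{31}{6}\right) = 5 - \frac{43}{6} = - \frac{13}{6}$)
$l{\left(w \right)} = - 8 w$ ($l{\left(w \right)} = - 4 \cdot 2 w = - 8 w$)
$n Y{\left(-4,-2 \right)} l{\left(5 \right)} = 47 \left(- \frac{13}{6}\right) \left(\left(-8\right) 5\right) = \left(- \frac{611}{6}\right) \left(-40\right) = \frac{12220}{3}$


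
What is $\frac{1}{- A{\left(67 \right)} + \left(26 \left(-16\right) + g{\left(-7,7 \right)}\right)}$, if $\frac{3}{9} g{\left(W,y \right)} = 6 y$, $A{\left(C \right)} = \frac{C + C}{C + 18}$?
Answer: $- \frac{85}{24784} \approx -0.0034296$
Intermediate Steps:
$A{\left(C \right)} = \frac{2 C}{18 + C}$
$g{\left(W,y \right)} = 18 y$ ($g{\left(W,y \right)} = 3 \cdot 6 y = 18 y$)
$\frac{1}{- A{\left(67 \right)} + \left(26 \left(-16\right) + g{\left(-7,7 \right)}\right)} = \frac{1}{- \frac{2 \cdot 67}{18 + 67} + \left(26 \left(-16\right) + 18 \cdot 7\right)} = \frac{1}{- \frac{2 \cdot 67}{85} + \left(-416 + 126\right)} = \frac{1}{- \frac{2 \cdot 67}{85} - 290} = \frac{1}{\left(-1\right) \frac{134}{85} - 290} = \frac{1}{- \frac{134}{85} - 290} = \frac{1}{- \frac{24784}{85}} = - \frac{85}{24784}$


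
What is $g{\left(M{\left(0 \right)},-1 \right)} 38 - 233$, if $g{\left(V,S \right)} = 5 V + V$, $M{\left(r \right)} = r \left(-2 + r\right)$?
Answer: $-233$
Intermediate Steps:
$g{\left(V,S \right)} = 6 V$
$g{\left(M{\left(0 \right)},-1 \right)} 38 - 233 = 6 \cdot 0 \left(-2 + 0\right) 38 - 233 = 6 \cdot 0 \left(-2\right) 38 - 233 = 6 \cdot 0 \cdot 38 - 233 = 0 \cdot 38 - 233 = 0 - 233 = -233$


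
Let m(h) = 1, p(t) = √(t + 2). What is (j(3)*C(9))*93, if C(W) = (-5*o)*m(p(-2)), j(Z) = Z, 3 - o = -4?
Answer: -9765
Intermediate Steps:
p(t) = √(2 + t)
o = 7 (o = 3 - 1*(-4) = 3 + 4 = 7)
C(W) = -35 (C(W) = -5*7*1 = -35*1 = -35)
(j(3)*C(9))*93 = (3*(-35))*93 = -105*93 = -9765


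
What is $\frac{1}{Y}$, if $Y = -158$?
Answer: $- \frac{1}{158} \approx -0.0063291$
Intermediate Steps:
$\frac{1}{Y} = \frac{1}{-158} = - \frac{1}{158}$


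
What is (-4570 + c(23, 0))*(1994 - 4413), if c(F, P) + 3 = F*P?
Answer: 11062087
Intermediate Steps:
c(F, P) = -3 + F*P
(-4570 + c(23, 0))*(1994 - 4413) = (-4570 + (-3 + 23*0))*(1994 - 4413) = (-4570 + (-3 + 0))*(-2419) = (-4570 - 3)*(-2419) = -4573*(-2419) = 11062087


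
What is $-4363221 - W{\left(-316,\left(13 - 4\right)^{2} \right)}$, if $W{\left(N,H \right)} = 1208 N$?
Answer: $-3981493$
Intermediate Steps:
$-4363221 - W{\left(-316,\left(13 - 4\right)^{2} \right)} = -4363221 - 1208 \left(-316\right) = -4363221 - -381728 = -4363221 + 381728 = -3981493$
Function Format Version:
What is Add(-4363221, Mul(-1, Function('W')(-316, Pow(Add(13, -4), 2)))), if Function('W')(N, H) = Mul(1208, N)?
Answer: -3981493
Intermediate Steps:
Add(-4363221, Mul(-1, Function('W')(-316, Pow(Add(13, -4), 2)))) = Add(-4363221, Mul(-1, Mul(1208, -316))) = Add(-4363221, Mul(-1, -381728)) = Add(-4363221, 381728) = -3981493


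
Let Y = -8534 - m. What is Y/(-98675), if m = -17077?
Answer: -8543/98675 ≈ -0.086577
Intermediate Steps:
Y = 8543 (Y = -8534 - 1*(-17077) = -8534 + 17077 = 8543)
Y/(-98675) = 8543/(-98675) = 8543*(-1/98675) = -8543/98675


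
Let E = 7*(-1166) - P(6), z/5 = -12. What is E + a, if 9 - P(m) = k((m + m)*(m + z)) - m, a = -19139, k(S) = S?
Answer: -27964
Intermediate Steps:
z = -60 (z = 5*(-12) = -60)
P(m) = 9 + m - 2*m*(-60 + m) (P(m) = 9 - ((m + m)*(m - 60) - m) = 9 - ((2*m)*(-60 + m) - m) = 9 - (2*m*(-60 + m) - m) = 9 - (-m + 2*m*(-60 + m)) = 9 + (m - 2*m*(-60 + m)) = 9 + m - 2*m*(-60 + m))
E = -8825 (E = 7*(-1166) - (9 + 6 - 2*6*(-60 + 6)) = -8162 - (9 + 6 - 2*6*(-54)) = -8162 - (9 + 6 + 648) = -8162 - 1*663 = -8162 - 663 = -8825)
E + a = -8825 - 19139 = -27964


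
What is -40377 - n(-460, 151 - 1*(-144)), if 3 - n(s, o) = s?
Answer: -40840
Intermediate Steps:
n(s, o) = 3 - s
-40377 - n(-460, 151 - 1*(-144)) = -40377 - (3 - 1*(-460)) = -40377 - (3 + 460) = -40377 - 1*463 = -40377 - 463 = -40840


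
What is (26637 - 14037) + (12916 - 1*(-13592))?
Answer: 39108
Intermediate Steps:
(26637 - 14037) + (12916 - 1*(-13592)) = 12600 + (12916 + 13592) = 12600 + 26508 = 39108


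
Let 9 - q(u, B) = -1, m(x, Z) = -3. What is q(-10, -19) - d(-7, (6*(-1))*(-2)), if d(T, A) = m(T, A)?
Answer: 13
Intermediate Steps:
q(u, B) = 10 (q(u, B) = 9 - 1*(-1) = 9 + 1 = 10)
d(T, A) = -3
q(-10, -19) - d(-7, (6*(-1))*(-2)) = 10 - 1*(-3) = 10 + 3 = 13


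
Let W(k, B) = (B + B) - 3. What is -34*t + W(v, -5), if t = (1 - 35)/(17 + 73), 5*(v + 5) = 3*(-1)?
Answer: -7/45 ≈ -0.15556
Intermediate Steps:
v = -28/5 (v = -5 + (3*(-1))/5 = -5 + (⅕)*(-3) = -5 - ⅗ = -28/5 ≈ -5.6000)
W(k, B) = -3 + 2*B (W(k, B) = 2*B - 3 = -3 + 2*B)
t = -17/45 (t = -34/90 = -34*1/90 = -17/45 ≈ -0.37778)
-34*t + W(v, -5) = -34*(-17/45) + (-3 + 2*(-5)) = 578/45 + (-3 - 10) = 578/45 - 13 = -7/45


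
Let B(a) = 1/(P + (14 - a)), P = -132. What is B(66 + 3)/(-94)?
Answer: 1/17578 ≈ 5.6889e-5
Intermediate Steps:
B(a) = 1/(-118 - a) (B(a) = 1/(-132 + (14 - a)) = 1/(-118 - a))
B(66 + 3)/(-94) = -1/(118 + (66 + 3))/(-94) = -1/(118 + 69)*(-1/94) = -1/187*(-1/94) = 1/17578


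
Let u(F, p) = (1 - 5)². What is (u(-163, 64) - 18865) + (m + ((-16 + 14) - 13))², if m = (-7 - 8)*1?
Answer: -17949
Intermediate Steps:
u(F, p) = 16 (u(F, p) = (-4)² = 16)
m = -15 (m = -15*1 = -15)
(u(-163, 64) - 18865) + (m + ((-16 + 14) - 13))² = (16 - 18865) + (-15 + ((-16 + 14) - 13))² = -18849 + (-15 + (-2 - 13))² = -18849 + (-15 - 15)² = -18849 + (-30)² = -18849 + 900 = -17949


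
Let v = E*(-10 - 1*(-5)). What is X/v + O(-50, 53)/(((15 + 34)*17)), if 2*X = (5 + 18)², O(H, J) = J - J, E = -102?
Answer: 529/1020 ≈ 0.51863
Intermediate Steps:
O(H, J) = 0
X = 529/2 (X = (5 + 18)²/2 = (½)*23² = (½)*529 = 529/2 ≈ 264.50)
v = 510 (v = -102*(-10 - 1*(-5)) = -102*(-10 + 5) = -102*(-5) = 510)
X/v + O(-50, 53)/(((15 + 34)*17)) = (529/2)/510 + 0/(((15 + 34)*17)) = (529/2)*(1/510) + 0/((49*17)) = 529/1020 + 0/833 = 529/1020 + 0*(1/833) = 529/1020 + 0 = 529/1020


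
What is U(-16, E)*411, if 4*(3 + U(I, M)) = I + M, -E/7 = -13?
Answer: 25893/4 ≈ 6473.3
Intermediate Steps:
E = 91 (E = -7*(-13) = 91)
U(I, M) = -3 + I/4 + M/4 (U(I, M) = -3 + (I + M)/4 = -3 + (I/4 + M/4) = -3 + I/4 + M/4)
U(-16, E)*411 = (-3 + (1/4)*(-16) + (1/4)*91)*411 = (-3 - 4 + 91/4)*411 = (63/4)*411 = 25893/4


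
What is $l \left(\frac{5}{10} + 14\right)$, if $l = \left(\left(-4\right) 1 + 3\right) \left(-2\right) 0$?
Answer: $0$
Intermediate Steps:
$l = 0$ ($l = \left(-4 + 3\right) \left(-2\right) 0 = \left(-1\right) \left(-2\right) 0 = 2 \cdot 0 = 0$)
$l \left(\frac{5}{10} + 14\right) = 0 \left(\frac{5}{10} + 14\right) = 0 \left(5 \cdot \frac{1}{10} + 14\right) = 0 \left(\frac{1}{2} + 14\right) = 0 \cdot \frac{29}{2} = 0$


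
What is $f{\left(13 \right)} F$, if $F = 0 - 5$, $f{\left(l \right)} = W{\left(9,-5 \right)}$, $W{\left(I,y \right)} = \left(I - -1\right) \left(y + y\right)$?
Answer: $500$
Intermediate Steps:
$W{\left(I,y \right)} = 2 y \left(1 + I\right)$ ($W{\left(I,y \right)} = \left(I + \left(-4 + 5\right)\right) 2 y = \left(I + 1\right) 2 y = \left(1 + I\right) 2 y = 2 y \left(1 + I\right)$)
$f{\left(l \right)} = -100$ ($f{\left(l \right)} = 2 \left(-5\right) \left(1 + 9\right) = 2 \left(-5\right) 10 = -100$)
$F = -5$
$f{\left(13 \right)} F = \left(-100\right) \left(-5\right) = 500$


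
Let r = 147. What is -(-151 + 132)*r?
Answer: 2793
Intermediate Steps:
-(-151 + 132)*r = -(-151 + 132)*147 = -(-19)*147 = -1*(-2793) = 2793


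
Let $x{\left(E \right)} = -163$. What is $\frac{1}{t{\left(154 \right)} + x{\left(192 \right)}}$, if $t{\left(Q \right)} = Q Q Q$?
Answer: $\frac{1}{3652101} \approx 2.7382 \cdot 10^{-7}$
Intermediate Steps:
$t{\left(Q \right)} = Q^{3}$ ($t{\left(Q \right)} = Q^{2} Q = Q^{3}$)
$\frac{1}{t{\left(154 \right)} + x{\left(192 \right)}} = \frac{1}{154^{3} - 163} = \frac{1}{3652264 - 163} = \frac{1}{3652101}$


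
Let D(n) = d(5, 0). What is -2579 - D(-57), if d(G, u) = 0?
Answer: -2579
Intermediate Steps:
D(n) = 0
-2579 - D(-57) = -2579 - 1*0 = -2579 + 0 = -2579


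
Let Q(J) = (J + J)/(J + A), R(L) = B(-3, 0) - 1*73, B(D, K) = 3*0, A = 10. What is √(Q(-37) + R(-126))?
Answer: I*√5691/9 ≈ 8.3821*I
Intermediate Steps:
B(D, K) = 0
R(L) = -73 (R(L) = 0 - 1*73 = 0 - 73 = -73)
Q(J) = 2*J/(10 + J) (Q(J) = (J + J)/(J + 10) = (2*J)/(10 + J) = 2*J/(10 + J))
√(Q(-37) + R(-126)) = √(2*(-37)/(10 - 37) - 73) = √(2*(-37)/(-27) - 73) = √(2*(-37)*(-1/27) - 73) = √(74/27 - 73) = √(-1897/27) = I*√5691/9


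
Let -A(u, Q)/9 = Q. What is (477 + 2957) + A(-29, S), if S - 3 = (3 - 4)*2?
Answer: 3425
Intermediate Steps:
S = 1 (S = 3 + (3 - 4)*2 = 3 - 1*2 = 3 - 2 = 1)
A(u, Q) = -9*Q
(477 + 2957) + A(-29, S) = (477 + 2957) - 9*1 = 3434 - 9 = 3425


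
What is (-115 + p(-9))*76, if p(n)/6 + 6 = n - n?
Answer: -11476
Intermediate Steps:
p(n) = -36 (p(n) = -36 + 6*(n - n) = -36 + 6*0 = -36 + 0 = -36)
(-115 + p(-9))*76 = (-115 - 36)*76 = -151*76 = -11476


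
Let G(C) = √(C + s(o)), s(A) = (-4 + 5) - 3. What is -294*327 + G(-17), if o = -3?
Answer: -96138 + I*√19 ≈ -96138.0 + 4.3589*I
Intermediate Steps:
s(A) = -2 (s(A) = 1 - 3 = -2)
G(C) = √(-2 + C) (G(C) = √(C - 2) = √(-2 + C))
-294*327 + G(-17) = -294*327 + √(-2 - 17) = -96138 + √(-19) = -96138 + I*√19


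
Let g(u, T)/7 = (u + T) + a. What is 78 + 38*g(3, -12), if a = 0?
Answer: -2316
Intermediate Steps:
g(u, T) = 7*T + 7*u (g(u, T) = 7*((u + T) + 0) = 7*((T + u) + 0) = 7*(T + u) = 7*T + 7*u)
78 + 38*g(3, -12) = 78 + 38*(7*(-12) + 7*3) = 78 + 38*(-84 + 21) = 78 + 38*(-63) = 78 - 2394 = -2316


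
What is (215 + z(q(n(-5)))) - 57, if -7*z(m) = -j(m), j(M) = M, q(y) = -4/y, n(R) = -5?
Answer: 5534/35 ≈ 158.11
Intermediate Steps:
z(m) = m/7 (z(m) = -(-1)*m/7 = m/7)
(215 + z(q(n(-5)))) - 57 = (215 + (-4/(-5))/7) - 57 = (215 + (-4*(-1/5))/7) - 57 = (215 + (1/7)*(4/5)) - 57 = (215 + 4/35) - 57 = 7529/35 - 57 = 5534/35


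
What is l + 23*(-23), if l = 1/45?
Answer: -23804/45 ≈ -528.98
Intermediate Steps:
l = 1/45 ≈ 0.022222
l + 23*(-23) = 1/45 + 23*(-23) = 1/45 - 529 = -23804/45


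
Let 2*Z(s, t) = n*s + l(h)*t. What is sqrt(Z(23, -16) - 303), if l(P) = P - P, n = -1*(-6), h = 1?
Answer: 3*I*sqrt(26) ≈ 15.297*I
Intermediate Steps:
n = 6
l(P) = 0
Z(s, t) = 3*s (Z(s, t) = (6*s + 0*t)/2 = (6*s + 0)/2 = (6*s)/2 = 3*s)
sqrt(Z(23, -16) - 303) = sqrt(3*23 - 303) = sqrt(69 - 303) = sqrt(-234) = 3*I*sqrt(26)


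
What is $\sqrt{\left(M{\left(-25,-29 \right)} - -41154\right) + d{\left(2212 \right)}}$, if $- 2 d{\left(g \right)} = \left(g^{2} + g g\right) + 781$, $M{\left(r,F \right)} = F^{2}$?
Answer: $\frac{i \sqrt{19405358}}{2} \approx 2202.6 i$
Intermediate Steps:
$d{\left(g \right)} = - \frac{781}{2} - g^{2}$ ($d{\left(g \right)} = - \frac{\left(g^{2} + g g\right) + 781}{2} = - \frac{\left(g^{2} + g^{2}\right) + 781}{2} = - \frac{2 g^{2} + 781}{2} = - \frac{781 + 2 g^{2}}{2} = - \frac{781}{2} - g^{2}$)
$\sqrt{\left(M{\left(-25,-29 \right)} - -41154\right) + d{\left(2212 \right)}} = \sqrt{\left(\left(-29\right)^{2} - -41154\right) - \frac{9786669}{2}} = \sqrt{\left(841 + 41154\right) - \frac{9786669}{2}} = \sqrt{41995 - \frac{9786669}{2}} = \sqrt{- \frac{9702679}{2}} = \frac{i \sqrt{19405358}}{2}$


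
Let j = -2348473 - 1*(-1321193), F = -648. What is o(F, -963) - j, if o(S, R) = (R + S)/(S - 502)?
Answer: 1181373611/1150 ≈ 1.0273e+6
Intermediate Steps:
o(S, R) = (R + S)/(-502 + S)
j = -1027280 (j = -2348473 + 1321193 = -1027280)
o(F, -963) - j = (-963 - 648)/(-502 - 648) - 1*(-1027280) = -1611/(-1150) + 1027280 = -1/1150*(-1611) + 1027280 = 1611/1150 + 1027280 = 1181373611/1150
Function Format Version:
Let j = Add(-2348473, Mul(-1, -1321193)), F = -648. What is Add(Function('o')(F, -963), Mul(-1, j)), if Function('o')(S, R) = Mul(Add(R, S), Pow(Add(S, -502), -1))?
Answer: Rational(1181373611, 1150) ≈ 1.0273e+6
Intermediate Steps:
Function('o')(S, R) = Mul(Pow(Add(-502, S), -1), Add(R, S)) (Function('o')(S, R) = Mul(Add(R, S), Pow(Add(-502, S), -1)) = Mul(Pow(Add(-502, S), -1), Add(R, S)))
j = -1027280 (j = Add(-2348473, 1321193) = -1027280)
Add(Function('o')(F, -963), Mul(-1, j)) = Add(Mul(Pow(Add(-502, -648), -1), Add(-963, -648)), Mul(-1, -1027280)) = Add(Mul(Pow(-1150, -1), -1611), 1027280) = Add(Mul(Rational(-1, 1150), -1611), 1027280) = Add(Rational(1611, 1150), 1027280) = Rational(1181373611, 1150)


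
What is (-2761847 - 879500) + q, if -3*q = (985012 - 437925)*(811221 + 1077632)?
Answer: -1033377845252/3 ≈ -3.4446e+11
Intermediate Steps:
q = -1033366921211/3 (q = -(985012 - 437925)*(811221 + 1077632)/3 = -547087*1888853/3 = -⅓*1033366921211 = -1033366921211/3 ≈ -3.4446e+11)
(-2761847 - 879500) + q = (-2761847 - 879500) - 1033366921211/3 = -3641347 - 1033366921211/3 = -1033377845252/3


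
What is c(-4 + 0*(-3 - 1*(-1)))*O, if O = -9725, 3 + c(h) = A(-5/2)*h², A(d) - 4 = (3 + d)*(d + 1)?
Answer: -476525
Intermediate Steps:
A(d) = 4 + (1 + d)*(3 + d) (A(d) = 4 + (3 + d)*(d + 1) = 4 + (3 + d)*(1 + d) = 4 + (1 + d)*(3 + d))
c(h) = -3 + 13*h²/4 (c(h) = -3 + (7 + (-5/2)² + 4*(-5/2))*h² = -3 + (7 + 25/4 - 10)*h² = -3 + 13*h²/4)
c(-4 + 0*(-3 - 1*(-1)))*O = (-3 + 13*(-4 + 0*(-3 - 1*(-1)))²/4)*(-9725) = (-3 + 13*(-4 + 0*(-3 + 1))²/4)*(-9725) = (-3 + 13*(-4 + 0*(-2))²/4)*(-9725) = (-3 + 13*(-4 + 0)²/4)*(-9725) = (-3 + (13/4)*(-4)²)*(-9725) = (-3 + (13/4)*16)*(-9725) = (-3 + 52)*(-9725) = 49*(-9725) = -476525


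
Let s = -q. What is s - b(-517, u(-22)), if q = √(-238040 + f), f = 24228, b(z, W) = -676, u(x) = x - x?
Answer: 676 - 2*I*√53453 ≈ 676.0 - 462.4*I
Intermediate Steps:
u(x) = 0
q = 2*I*√53453 (q = √(-238040 + 24228) = √(-213812) = 2*I*√53453 ≈ 462.4*I)
s = -2*I*√53453 ≈ -462.4*I
s - b(-517, u(-22)) = -2*I*√53453 - 1*(-676) = -2*I*√53453 + 676 = 676 - 2*I*√53453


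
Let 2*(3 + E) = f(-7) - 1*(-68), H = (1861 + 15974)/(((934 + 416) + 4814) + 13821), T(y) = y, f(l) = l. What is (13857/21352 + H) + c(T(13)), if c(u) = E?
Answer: 2478507473/85343944 ≈ 29.041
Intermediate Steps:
H = 3567/3997 (H = 17835/((1350 + 4814) + 13821) = 17835/(6164 + 13821) = 17835/19985 = 17835*(1/19985) = 3567/3997 ≈ 0.89242)
E = 55/2 (E = -3 + (-7 - 1*(-68))/2 = -3 + (-7 + 68)/2 = -3 + (½)*61 = -3 + 61/2 = 55/2 ≈ 27.500)
c(u) = 55/2
(13857/21352 + H) + c(T(13)) = (13857/21352 + 3567/3997) + 55/2 = 131549013/85343944 + 55/2 = 2478507473/85343944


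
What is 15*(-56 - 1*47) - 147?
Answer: -1692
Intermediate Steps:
15*(-56 - 1*47) - 147 = 15*(-56 - 47) - 147 = 15*(-103) - 147 = -1545 - 147 = -1692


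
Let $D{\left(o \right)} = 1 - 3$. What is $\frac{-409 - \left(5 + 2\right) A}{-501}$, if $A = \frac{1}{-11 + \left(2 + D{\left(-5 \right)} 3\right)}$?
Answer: $\frac{6128}{7515} \approx 0.81544$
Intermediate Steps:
$D{\left(o \right)} = -2$
$A = - \frac{1}{15}$ ($A = \frac{1}{-11 + \left(2 - 6\right)} = \frac{1}{-11 - 4} = \frac{1}{-15} = - \frac{1}{15} \approx -0.066667$)
$\frac{-409 - \left(5 + 2\right) A}{-501} = \frac{-409 - \left(5 + 2\right) \left(- \frac{1}{15}\right)}{-501} = \left(-409 - 7 \left(- \frac{1}{15}\right)\right) \left(- \frac{1}{501}\right) = \left(-409 - - \frac{7}{15}\right) \left(- \frac{1}{501}\right) = \left(-409 + \frac{7}{15}\right) \left(- \frac{1}{501}\right) = \left(- \frac{6128}{15}\right) \left(- \frac{1}{501}\right) = \frac{6128}{7515}$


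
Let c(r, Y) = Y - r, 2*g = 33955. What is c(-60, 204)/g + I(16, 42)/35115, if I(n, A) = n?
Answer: 763360/47693193 ≈ 0.016006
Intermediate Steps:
g = 33955/2 (g = (1/2)*33955 = 33955/2 ≈ 16978.)
c(-60, 204)/g + I(16, 42)/35115 = (204 - 1*(-60))/(33955/2) + 16/35115 = (204 + 60)*(2/33955) + 16*(1/35115) = 264*(2/33955) + 16/35115 = 528/33955 + 16/35115 = 763360/47693193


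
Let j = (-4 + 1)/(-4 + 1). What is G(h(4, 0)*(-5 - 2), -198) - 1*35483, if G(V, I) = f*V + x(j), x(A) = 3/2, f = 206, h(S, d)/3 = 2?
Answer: -88267/2 ≈ -44134.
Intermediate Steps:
j = 1 (j = -3/(-3) = -3*(-⅓) = 1)
h(S, d) = 6 (h(S, d) = 3*2 = 6)
x(A) = 3/2 (x(A) = 3*(½) = 3/2)
G(V, I) = 3/2 + 206*V (G(V, I) = 206*V + 3/2 = 3/2 + 206*V)
G(h(4, 0)*(-5 - 2), -198) - 1*35483 = (3/2 + 206*(6*(-5 - 2))) - 1*35483 = (3/2 + 206*(6*(-7))) - 35483 = (3/2 + 206*(-42)) - 35483 = (3/2 - 8652) - 35483 = -17301/2 - 35483 = -88267/2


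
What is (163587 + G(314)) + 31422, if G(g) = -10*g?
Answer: 191869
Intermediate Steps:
(163587 + G(314)) + 31422 = (163587 - 10*314) + 31422 = (163587 - 3140) + 31422 = 160447 + 31422 = 191869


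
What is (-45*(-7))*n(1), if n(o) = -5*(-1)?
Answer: 1575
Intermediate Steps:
n(o) = 5
(-45*(-7))*n(1) = -45*(-7)*5 = 315*5 = 1575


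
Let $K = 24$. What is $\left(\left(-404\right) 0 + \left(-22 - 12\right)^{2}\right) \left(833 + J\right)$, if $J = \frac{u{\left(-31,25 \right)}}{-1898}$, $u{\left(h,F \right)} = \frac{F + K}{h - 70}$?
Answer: $\frac{92297631174}{95849} \approx 9.6295 \cdot 10^{5}$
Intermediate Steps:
$u{\left(h,F \right)} = \frac{24 + F}{-70 + h}$ ($u{\left(h,F \right)} = \frac{F + 24}{h - 70} = \frac{24 + F}{-70 + h}$)
$J = \frac{49}{191698}$ ($J = \frac{\frac{1}{-70 - 31} \left(24 + 25\right)}{-1898} = \frac{1}{-101} \cdot 49 \left(- \frac{1}{1898}\right) = \left(- \frac{1}{101}\right) 49 \left(- \frac{1}{1898}\right) = \left(- \frac{49}{101}\right) \left(- \frac{1}{1898}\right) = \frac{49}{191698} \approx 0.00025561$)
$\left(\left(-404\right) 0 + \left(-22 - 12\right)^{2}\right) \left(833 + J\right) = \left(\left(-404\right) 0 + \left(-22 - 12\right)^{2}\right) \left(833 + \frac{49}{191698}\right) = \left(0 + \left(-34\right)^{2}\right) \frac{159684483}{191698} = \left(0 + 1156\right) \frac{159684483}{191698} = 1156 \cdot \frac{159684483}{191698} = \frac{92297631174}{95849}$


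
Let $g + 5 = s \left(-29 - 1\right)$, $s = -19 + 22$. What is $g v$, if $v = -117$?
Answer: $11115$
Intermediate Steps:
$s = 3$
$g = -95$ ($g = -5 + 3 \left(-29 - 1\right) = -5 + 3 \left(-30\right) = -5 - 90 = -95$)
$g v = \left(-95\right) \left(-117\right) = 11115$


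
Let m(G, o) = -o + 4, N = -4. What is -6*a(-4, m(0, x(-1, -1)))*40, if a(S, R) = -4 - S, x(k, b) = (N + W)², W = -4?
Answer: 0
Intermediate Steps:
x(k, b) = 64 (x(k, b) = (-4 - 4)² = (-8)² = 64)
m(G, o) = 4 - o
-6*a(-4, m(0, x(-1, -1)))*40 = -6*(-4 - 1*(-4))*40 = -6*(-4 + 4)*40 = -6*0*40 = 0*40 = 0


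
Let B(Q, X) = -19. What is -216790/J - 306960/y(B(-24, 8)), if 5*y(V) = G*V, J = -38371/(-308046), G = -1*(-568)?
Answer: -90080601890310/51762479 ≈ -1.7403e+6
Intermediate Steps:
G = 568
J = 38371/308046 (J = -38371*(-1/308046) = 38371/308046 ≈ 0.12456)
y(V) = 568*V/5 (y(V) = (568*V)/5 = 568*V/5)
-216790/J - 306960/y(B(-24, 8)) = -216790/38371/308046 - 306960/((568/5)*(-19)) = -216790*308046/38371 - 306960/(-10792/5) = -66781292340/38371 - 306960*(-5/10792) = -66781292340/38371 + 191850/1349 = -90080601890310/51762479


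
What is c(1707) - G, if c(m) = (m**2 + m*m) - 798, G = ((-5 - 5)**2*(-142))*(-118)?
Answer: 4151300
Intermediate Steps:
G = 1675600 (G = ((-10)**2*(-142))*(-118) = (100*(-142))*(-118) = -14200*(-118) = 1675600)
c(m) = -798 + 2*m**2 (c(m) = (m**2 + m**2) - 798 = 2*m**2 - 798 = -798 + 2*m**2)
c(1707) - G = (-798 + 2*1707**2) - 1*1675600 = (-798 + 2*2913849) - 1675600 = (-798 + 5827698) - 1675600 = 5826900 - 1675600 = 4151300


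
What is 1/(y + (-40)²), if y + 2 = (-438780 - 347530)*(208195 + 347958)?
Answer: -1/437308663832 ≈ -2.2867e-12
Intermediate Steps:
y = -437308665432 (y = -2 + (-438780 - 347530)*(208195 + 347958) = -2 - 786310*556153 = -2 - 437308665430 = -437308665432)
1/(y + (-40)²) = 1/(-437308665432 + (-40)²) = 1/(-437308665432 + 1600) = 1/(-437308663832) = -1/437308663832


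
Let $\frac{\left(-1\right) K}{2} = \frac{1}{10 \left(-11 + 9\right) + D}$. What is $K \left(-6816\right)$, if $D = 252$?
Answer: $\frac{1704}{29} \approx 58.759$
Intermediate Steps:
$K = - \frac{1}{116}$ ($K = - \frac{2}{10 \left(-11 + 9\right) + 252} = - \frac{2}{10 \left(-2\right) + 252} = - \frac{2}{-20 + 252} = - \frac{2}{232} = \left(-2\right) \frac{1}{232} = - \frac{1}{116} \approx -0.0086207$)
$K \left(-6816\right) = \left(- \frac{1}{116}\right) \left(-6816\right) = \frac{1704}{29}$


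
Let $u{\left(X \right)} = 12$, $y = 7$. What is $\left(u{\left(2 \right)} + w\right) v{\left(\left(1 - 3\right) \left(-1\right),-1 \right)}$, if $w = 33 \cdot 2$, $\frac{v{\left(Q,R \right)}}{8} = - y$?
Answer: $-4368$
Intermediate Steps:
$v{\left(Q,R \right)} = -56$ ($v{\left(Q,R \right)} = 8 \left(\left(-1\right) 7\right) = 8 \left(-7\right) = -56$)
$w = 66$
$\left(u{\left(2 \right)} + w\right) v{\left(\left(1 - 3\right) \left(-1\right),-1 \right)} = \left(12 + 66\right) \left(-56\right) = 78 \left(-56\right) = -4368$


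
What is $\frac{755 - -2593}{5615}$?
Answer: $\frac{3348}{5615} \approx 0.59626$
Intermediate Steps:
$\frac{755 - -2593}{5615} = \left(755 + 2593\right) \frac{1}{5615} = 3348 \cdot \frac{1}{5615} = \frac{3348}{5615}$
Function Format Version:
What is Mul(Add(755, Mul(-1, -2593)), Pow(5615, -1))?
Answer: Rational(3348, 5615) ≈ 0.59626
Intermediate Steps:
Mul(Add(755, Mul(-1, -2593)), Pow(5615, -1)) = Mul(Add(755, 2593), Rational(1, 5615)) = Mul(3348, Rational(1, 5615)) = Rational(3348, 5615)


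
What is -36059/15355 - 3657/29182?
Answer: -1108426973/448089610 ≈ -2.4737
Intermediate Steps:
-36059/15355 - 3657/29182 = -1108426973/448089610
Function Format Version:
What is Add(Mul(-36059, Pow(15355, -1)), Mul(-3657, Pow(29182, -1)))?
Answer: Rational(-1108426973, 448089610) ≈ -2.4737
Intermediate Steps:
Add(Mul(-36059, Pow(15355, -1)), Mul(-3657, Pow(29182, -1))) = Add(Mul(-36059, Rational(1, 15355)), Mul(-3657, Rational(1, 29182))) = Add(Rational(-36059, 15355), Rational(-3657, 29182)) = Rational(-1108426973, 448089610)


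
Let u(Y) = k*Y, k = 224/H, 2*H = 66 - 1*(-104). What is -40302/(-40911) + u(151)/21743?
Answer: 25289372158/25203289735 ≈ 1.0034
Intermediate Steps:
H = 85 (H = (66 - 1*(-104))/2 = (66 + 104)/2 = (½)*170 = 85)
k = 224/85 ≈ 2.6353
u(Y) = 224*Y/85
-40302/(-40911) + u(151)/21743 = -40302/(-40911) + ((224/85)*151)/21743 = -40302*(-1/40911) + (33824/85)*(1/21743) = 13434/13637 + 33824/1848155 = 25289372158/25203289735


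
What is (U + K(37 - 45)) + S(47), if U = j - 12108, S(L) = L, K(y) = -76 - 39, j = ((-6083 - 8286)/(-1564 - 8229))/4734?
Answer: -564480100543/46360062 ≈ -12176.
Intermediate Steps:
j = 14369/46360062 (j = -14369/(-9793)*(1/4734) = -14369*(-1/9793)*(1/4734) = (14369/9793)*(1/4734) = 14369/46360062 ≈ 0.00030994)
K(y) = -115
U = -561327616327/46360062 (U = 14369/46360062 - 12108 = -561327616327/46360062 ≈ -12108.)
(U + K(37 - 45)) + S(47) = (-561327616327/46360062 - 115) + 47 = -566659023457/46360062 + 47 = -564480100543/46360062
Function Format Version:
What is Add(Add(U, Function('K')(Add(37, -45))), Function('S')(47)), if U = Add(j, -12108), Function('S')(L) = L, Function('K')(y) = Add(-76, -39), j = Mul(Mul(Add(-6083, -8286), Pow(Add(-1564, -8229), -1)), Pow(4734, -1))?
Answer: Rational(-564480100543, 46360062) ≈ -12176.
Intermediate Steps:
j = Rational(14369, 46360062) (j = Mul(Mul(-14369, Pow(-9793, -1)), Rational(1, 4734)) = Mul(Mul(-14369, Rational(-1, 9793)), Rational(1, 4734)) = Mul(Rational(14369, 9793), Rational(1, 4734)) = Rational(14369, 46360062) ≈ 0.00030994)
Function('K')(y) = -115
U = Rational(-561327616327, 46360062) (U = Add(Rational(14369, 46360062), -12108) = Rational(-561327616327, 46360062) ≈ -12108.)
Add(Add(U, Function('K')(Add(37, -45))), Function('S')(47)) = Add(Add(Rational(-561327616327, 46360062), -115), 47) = Add(Rational(-566659023457, 46360062), 47) = Rational(-564480100543, 46360062)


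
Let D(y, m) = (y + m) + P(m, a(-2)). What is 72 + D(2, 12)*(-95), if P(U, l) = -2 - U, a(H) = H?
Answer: 72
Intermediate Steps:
D(y, m) = -2 + y (D(y, m) = (y + m) + (-2 - m) = (m + y) + (-2 - m) = -2 + y)
72 + D(2, 12)*(-95) = 72 + (-2 + 2)*(-95) = 72 + 0*(-95) = 72 + 0 = 72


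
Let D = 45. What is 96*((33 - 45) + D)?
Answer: 3168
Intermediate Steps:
96*((33 - 45) + D) = 96*((33 - 45) + 45) = 96*(-12 + 45) = 96*33 = 3168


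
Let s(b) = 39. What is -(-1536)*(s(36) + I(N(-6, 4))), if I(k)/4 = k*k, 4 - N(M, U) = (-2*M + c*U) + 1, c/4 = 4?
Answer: 32801280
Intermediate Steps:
c = 16 (c = 4*4 = 16)
N(M, U) = 3 - 16*U + 2*M (N(M, U) = 4 - ((-2*M + 16*U) + 1) = 4 - (1 - 2*M + 16*U) = 4 + (-1 - 16*U + 2*M) = 3 - 16*U + 2*M)
I(k) = 4*k² (I(k) = 4*(k*k) = 4*k²)
-(-1536)*(s(36) + I(N(-6, 4))) = -(-1536)*(39 + 4*(3 - 16*4 + 2*(-6))²) = -(-1536)*(39 + 4*(3 - 64 - 12)²) = -(-1536)*(39 + 4*(-73)²) = -(-1536)*(39 + 4*5329) = -(-1536)*(39 + 21316) = -(-1536)*21355 = -1*(-32801280) = 32801280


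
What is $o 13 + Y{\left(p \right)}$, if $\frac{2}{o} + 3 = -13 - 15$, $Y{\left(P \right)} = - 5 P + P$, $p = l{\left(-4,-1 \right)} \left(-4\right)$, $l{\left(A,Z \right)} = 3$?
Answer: $\frac{1462}{31} \approx 47.161$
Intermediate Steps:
$p = -12$ ($p = 3 \left(-4\right) = -12$)
$Y{\left(P \right)} = - 4 P$
$o = - \frac{2}{31}$ ($o = \frac{2}{-3 - 28} = \frac{2}{-31} = 2 \left(- \frac{1}{31}\right) = - \frac{2}{31} \approx -0.064516$)
$o 13 + Y{\left(p \right)} = \left(- \frac{2}{31}\right) 13 - -48 = - \frac{26}{31} + 48 = \frac{1462}{31}$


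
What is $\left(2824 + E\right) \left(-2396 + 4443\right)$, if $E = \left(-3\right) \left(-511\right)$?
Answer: $8918779$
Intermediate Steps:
$E = 1533$
$\left(2824 + E\right) \left(-2396 + 4443\right) = \left(2824 + 1533\right) \left(-2396 + 4443\right) = 4357 \cdot 2047 = 8918779$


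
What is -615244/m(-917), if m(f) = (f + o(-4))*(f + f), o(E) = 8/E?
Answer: -43946/120389 ≈ -0.36503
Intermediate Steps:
m(f) = 2*f*(-2 + f) (m(f) = (f + 8/(-4))*(f + f) = (f + 8*(-1/4))*(2*f) = (f - 2)*(2*f) = (-2 + f)*(2*f) = 2*f*(-2 + f))
-615244/m(-917) = -615244*(-1/(1834*(-2 - 917))) = -615244/(2*(-917)*(-919)) = -615244/1685446 = -615244*1/1685446 = -43946/120389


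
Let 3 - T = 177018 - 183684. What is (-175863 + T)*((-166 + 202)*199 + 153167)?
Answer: -27127043214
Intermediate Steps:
T = 6669 (T = 3 - (177018 - 183684) = 3 - 1*(-6666) = 3 + 6666 = 6669)
(-175863 + T)*((-166 + 202)*199 + 153167) = (-175863 + 6669)*((-166 + 202)*199 + 153167) = -169194*(36*199 + 153167) = -169194*(7164 + 153167) = -169194*160331 = -27127043214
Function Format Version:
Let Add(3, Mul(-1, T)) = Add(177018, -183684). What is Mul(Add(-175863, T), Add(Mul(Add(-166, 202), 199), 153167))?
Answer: -27127043214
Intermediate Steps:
T = 6669 (T = Add(3, Mul(-1, Add(177018, -183684))) = Add(3, Mul(-1, -6666)) = Add(3, 6666) = 6669)
Mul(Add(-175863, T), Add(Mul(Add(-166, 202), 199), 153167)) = Mul(Add(-175863, 6669), Add(Mul(Add(-166, 202), 199), 153167)) = Mul(-169194, Add(Mul(36, 199), 153167)) = Mul(-169194, Add(7164, 153167)) = Mul(-169194, 160331) = -27127043214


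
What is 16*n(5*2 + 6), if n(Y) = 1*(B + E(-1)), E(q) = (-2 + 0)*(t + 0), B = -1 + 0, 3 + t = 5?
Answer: -80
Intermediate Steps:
t = 2 (t = -3 + 5 = 2)
B = -1
E(q) = -4 (E(q) = (-2 + 0)*(2 + 0) = -2*2 = -4)
n(Y) = -5 (n(Y) = 1*(-1 - 4) = 1*(-5) = -5)
16*n(5*2 + 6) = 16*(-5) = -80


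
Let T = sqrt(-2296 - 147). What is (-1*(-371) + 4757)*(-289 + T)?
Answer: -1481992 + 5128*I*sqrt(2443) ≈ -1.482e+6 + 2.5346e+5*I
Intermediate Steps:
T = I*sqrt(2443) (T = sqrt(-2443) = I*sqrt(2443) ≈ 49.427*I)
(-1*(-371) + 4757)*(-289 + T) = (-1*(-371) + 4757)*(-289 + I*sqrt(2443)) = (371 + 4757)*(-289 + I*sqrt(2443)) = 5128*(-289 + I*sqrt(2443)) = -1481992 + 5128*I*sqrt(2443)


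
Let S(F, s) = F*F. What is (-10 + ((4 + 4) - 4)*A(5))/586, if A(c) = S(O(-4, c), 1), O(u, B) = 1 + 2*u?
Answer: 93/293 ≈ 0.31741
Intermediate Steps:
S(F, s) = F**2
A(c) = 49 (A(c) = (1 + 2*(-4))**2 = (1 - 8)**2 = (-7)**2 = 49)
(-10 + ((4 + 4) - 4)*A(5))/586 = (-10 + ((4 + 4) - 4)*49)/586 = (-10 + (8 - 4)*49)*(1/586) = (-10 + 4*49)*(1/586) = (-10 + 196)*(1/586) = 186*(1/586) = 93/293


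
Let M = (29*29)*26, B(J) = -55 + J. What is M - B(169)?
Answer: 21752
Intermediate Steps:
M = 21866 (M = 841*26 = 21866)
M - B(169) = 21866 - (-55 + 169) = 21866 - 1*114 = 21866 - 114 = 21752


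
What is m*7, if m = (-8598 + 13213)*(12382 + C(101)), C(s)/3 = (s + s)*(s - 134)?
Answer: -246034880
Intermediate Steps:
C(s) = 6*s*(-134 + s) (C(s) = 3*((s + s)*(s - 134)) = 3*((2*s)*(-134 + s)) = 3*(2*s*(-134 + s)) = 6*s*(-134 + s))
m = -35147840 (m = (-8598 + 13213)*(12382 + 6*101*(-134 + 101)) = 4615*(12382 + 6*101*(-33)) = 4615*(12382 - 19998) = 4615*(-7616) = -35147840)
m*7 = -35147840*7 = -246034880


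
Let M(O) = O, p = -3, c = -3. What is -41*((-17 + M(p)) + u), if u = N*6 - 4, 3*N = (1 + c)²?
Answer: 656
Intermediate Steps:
N = 4/3 (N = (1 - 3)²/3 = (⅓)*(-2)² = (⅓)*4 = 4/3 ≈ 1.3333)
u = 4 (u = (4/3)*6 - 4 = 8 - 4 = 4)
-41*((-17 + M(p)) + u) = -41*((-17 - 3) + 4) = -41*(-20 + 4) = -41*(-16) = 656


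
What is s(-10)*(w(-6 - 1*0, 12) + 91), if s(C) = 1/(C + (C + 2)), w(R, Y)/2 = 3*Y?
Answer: -163/18 ≈ -9.0556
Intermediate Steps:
w(R, Y) = 6*Y (w(R, Y) = 2*(3*Y) = 6*Y)
s(C) = 1/(2 + 2*C) (s(C) = 1/(C + (2 + C)) = 1/(2 + 2*C))
s(-10)*(w(-6 - 1*0, 12) + 91) = (1/(2*(1 - 10)))*(6*12 + 91) = ((1/2)/(-9))*(72 + 91) = ((1/2)*(-1/9))*163 = -1/18*163 = -163/18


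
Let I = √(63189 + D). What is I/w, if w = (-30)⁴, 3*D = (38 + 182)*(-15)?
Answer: √62089/810000 ≈ 0.00030763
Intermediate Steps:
D = -1100 (D = ((38 + 182)*(-15))/3 = (220*(-15))/3 = (⅓)*(-3300) = -1100)
I = √62089 (I = √(63189 - 1100) = √62089 ≈ 249.18)
w = 810000
I/w = √62089/810000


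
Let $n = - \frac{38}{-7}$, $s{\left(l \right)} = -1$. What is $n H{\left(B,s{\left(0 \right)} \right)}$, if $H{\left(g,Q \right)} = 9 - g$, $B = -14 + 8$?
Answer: $\frac{570}{7} \approx 81.429$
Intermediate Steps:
$B = -6$
$n = \frac{38}{7}$ ($n = \left(-38\right) \left(- \frac{1}{7}\right) = \frac{38}{7} \approx 5.4286$)
$n H{\left(B,s{\left(0 \right)} \right)} = \frac{38 \left(9 - -6\right)}{7} = \frac{38 \left(9 + 6\right)}{7} = \frac{38}{7} \cdot 15 = \frac{570}{7}$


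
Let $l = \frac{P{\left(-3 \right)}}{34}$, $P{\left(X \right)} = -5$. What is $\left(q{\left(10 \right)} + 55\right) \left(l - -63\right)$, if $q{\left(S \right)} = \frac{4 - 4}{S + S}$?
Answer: $\frac{117535}{34} \approx 3456.9$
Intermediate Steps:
$q{\left(S \right)} = 0$ ($q{\left(S \right)} = \frac{0}{2 S} = 0 \frac{1}{2 S} = 0$)
$l = - \frac{5}{34} \approx -0.14706$
$\left(q{\left(10 \right)} + 55\right) \left(l - -63\right) = \left(0 + 55\right) \left(- \frac{5}{34} - -63\right) = 55 \left(- \frac{5}{34} + 63\right) = 55 \cdot \frac{2137}{34} = \frac{117535}{34}$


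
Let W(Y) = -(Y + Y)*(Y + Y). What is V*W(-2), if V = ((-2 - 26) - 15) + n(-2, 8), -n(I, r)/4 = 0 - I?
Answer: 816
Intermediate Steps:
n(I, r) = 4*I (n(I, r) = -4*(0 - I) = -(-4)*I = 4*I)
W(Y) = -4*Y² (W(Y) = -2*Y*2*Y = -4*Y²)
V = -51 (V = ((-2 - 26) - 15) + 4*(-2) = (-28 - 15) - 8 = -43 - 8 = -51)
V*W(-2) = -(-204)*(-2)² = -(-204)*4 = -51*(-16) = 816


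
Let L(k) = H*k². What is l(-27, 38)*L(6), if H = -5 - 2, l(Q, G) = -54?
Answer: 13608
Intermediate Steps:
H = -7
L(k) = -7*k²
l(-27, 38)*L(6) = -(-378)*6² = -(-378)*36 = -54*(-252) = 13608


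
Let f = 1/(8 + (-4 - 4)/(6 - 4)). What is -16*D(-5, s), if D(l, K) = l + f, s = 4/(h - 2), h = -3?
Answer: 76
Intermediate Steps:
f = ¼ (f = 1/(8 - 8/2) = 1/(8 - 8*½) = 1/(8 - 4) = 1/4 = ¼ ≈ 0.25000)
s = -⅘ (s = 4/(-3 - 2) = 4/(-5) = 4*(-⅕) = -⅘ ≈ -0.80000)
D(l, K) = ¼ + l (D(l, K) = l + ¼ = ¼ + l)
-16*D(-5, s) = -16*(¼ - 5) = -16*(-19/4) = 76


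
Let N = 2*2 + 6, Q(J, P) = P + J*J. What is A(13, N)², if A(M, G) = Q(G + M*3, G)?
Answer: 5812921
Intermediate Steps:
Q(J, P) = P + J²
N = 10 (N = 4 + 6 = 10)
A(M, G) = G + (G + 3*M)² (A(M, G) = G + (G + M*3)² = G + (G + 3*M)²)
A(13, N)² = (10 + (10 + 3*13)²)² = (10 + (10 + 39)²)² = (10 + 49²)² = (10 + 2401)² = 2411² = 5812921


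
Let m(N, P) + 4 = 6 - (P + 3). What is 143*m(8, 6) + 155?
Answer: -846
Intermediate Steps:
m(N, P) = -1 - P (m(N, P) = -4 + (6 - (P + 3)) = -4 + (6 - (3 + P)) = -4 + (6 + (-3 - P)) = -4 + (3 - P) = -1 - P)
143*m(8, 6) + 155 = 143*(-1 - 1*6) + 155 = 143*(-1 - 6) + 155 = 143*(-7) + 155 = -1001 + 155 = -846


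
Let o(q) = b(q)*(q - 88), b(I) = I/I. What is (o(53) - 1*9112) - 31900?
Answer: -41047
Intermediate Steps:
b(I) = 1
o(q) = -88 + q (o(q) = 1*(q - 88) = 1*(-88 + q) = -88 + q)
(o(53) - 1*9112) - 31900 = ((-88 + 53) - 1*9112) - 31900 = (-35 - 9112) - 31900 = -9147 - 31900 = -41047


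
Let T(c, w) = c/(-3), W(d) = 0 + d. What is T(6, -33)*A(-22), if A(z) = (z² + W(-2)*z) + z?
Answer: -1012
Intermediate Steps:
W(d) = d
T(c, w) = -c/3 (T(c, w) = c*(-⅓) = -c/3)
A(z) = z² - z (A(z) = (z² - 2*z) + z = z² - z)
T(6, -33)*A(-22) = (-⅓*6)*(-22*(-1 - 22)) = -(-44)*(-23) = -2*506 = -1012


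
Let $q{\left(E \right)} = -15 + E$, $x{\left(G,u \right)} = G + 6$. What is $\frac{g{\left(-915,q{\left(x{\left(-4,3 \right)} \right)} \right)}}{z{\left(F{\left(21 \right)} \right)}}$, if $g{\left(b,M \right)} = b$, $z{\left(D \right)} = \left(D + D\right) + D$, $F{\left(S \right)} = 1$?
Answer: $-305$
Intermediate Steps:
$x{\left(G,u \right)} = 6 + G$
$z{\left(D \right)} = 3 D$ ($z{\left(D \right)} = 2 D + D = 3 D$)
$\frac{g{\left(-915,q{\left(x{\left(-4,3 \right)} \right)} \right)}}{z{\left(F{\left(21 \right)} \right)}} = - \frac{915}{3 \cdot 1} = - \frac{915}{3} = \left(-915\right) \frac{1}{3} = -305$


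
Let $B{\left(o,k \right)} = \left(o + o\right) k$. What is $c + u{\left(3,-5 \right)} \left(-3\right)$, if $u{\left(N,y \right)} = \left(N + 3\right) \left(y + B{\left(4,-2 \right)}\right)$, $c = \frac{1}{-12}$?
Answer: $\frac{4535}{12} \approx 377.92$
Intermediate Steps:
$c = - \frac{1}{12} \approx -0.083333$
$B{\left(o,k \right)} = 2 k o$ ($B{\left(o,k \right)} = 2 o k = 2 k o$)
$u{\left(N,y \right)} = \left(-16 + y\right) \left(3 + N\right)$ ($u{\left(N,y \right)} = \left(N + 3\right) \left(y + 2 \left(-2\right) 4\right) = \left(3 + N\right) \left(y - 16\right) = \left(3 + N\right) \left(-16 + y\right) = \left(-16 + y\right) \left(3 + N\right)$)
$c + u{\left(3,-5 \right)} \left(-3\right) = - \frac{1}{12} + \left(-48 - 48 + 3 \left(-5\right) + 3 \left(-5\right)\right) \left(-3\right) = - \frac{1}{12} + \left(-48 - 48 - 15 - 15\right) \left(-3\right) = - \frac{1}{12} - -378 = - \frac{1}{12} + 378 = \frac{4535}{12}$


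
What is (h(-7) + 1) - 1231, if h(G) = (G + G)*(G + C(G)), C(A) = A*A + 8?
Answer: -1930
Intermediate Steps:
C(A) = 8 + A² (C(A) = A² + 8 = 8 + A²)
h(G) = 2*G*(8 + G + G²) (h(G) = (G + G)*(G + (8 + G²)) = (2*G)*(8 + G + G²) = 2*G*(8 + G + G²))
(h(-7) + 1) - 1231 = (2*(-7)*(8 - 7 + (-7)²) + 1) - 1231 = (2*(-7)*(8 - 7 + 49) + 1) - 1231 = (2*(-7)*50 + 1) - 1231 = (-700 + 1) - 1231 = -699 - 1231 = -1930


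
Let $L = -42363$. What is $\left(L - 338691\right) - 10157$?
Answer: $-391211$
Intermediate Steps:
$\left(L - 338691\right) - 10157 = \left(-42363 - 338691\right) - 10157 = -381054 - 10157 = -391211$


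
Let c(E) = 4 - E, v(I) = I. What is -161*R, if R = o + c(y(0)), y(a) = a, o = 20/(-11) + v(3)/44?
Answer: -1449/4 ≈ -362.25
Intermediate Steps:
o = -7/4 (o = 20/(-11) + 3/44 = 20*(-1/11) + 3*(1/44) = -20/11 + 3/44 = -7/4 ≈ -1.7500)
R = 9/4 (R = -7/4 + (4 - 1*0) = -7/4 + (4 + 0) = -7/4 + 4 = 9/4 ≈ 2.2500)
-161*R = -161*9/4 = -1449/4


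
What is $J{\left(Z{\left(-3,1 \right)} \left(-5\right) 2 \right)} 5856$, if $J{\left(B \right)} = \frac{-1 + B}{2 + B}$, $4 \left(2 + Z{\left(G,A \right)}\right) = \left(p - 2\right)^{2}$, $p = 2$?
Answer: $\frac{55632}{11} \approx 5057.5$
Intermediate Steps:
$Z{\left(G,A \right)} = -2$ ($Z{\left(G,A \right)} = -2 + \frac{\left(2 - 2\right)^{2}}{4} = -2 + \frac{0^{2}}{4} = -2 + \frac{1}{4} \cdot 0 = -2 + 0 = -2$)
$J{\left(B \right)} = \frac{-1 + B}{2 + B}$
$J{\left(Z{\left(-3,1 \right)} \left(-5\right) 2 \right)} 5856 = \frac{-1 + \left(-2\right) \left(-5\right) 2}{2 + \left(-2\right) \left(-5\right) 2} \cdot 5856 = \frac{-1 + 10 \cdot 2}{2 + 10 \cdot 2} \cdot 5856 = \frac{-1 + 20}{2 + 20} \cdot 5856 = \frac{1}{22} \cdot 19 \cdot 5856 = \frac{19}{22} \cdot 5856 = \frac{55632}{11}$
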